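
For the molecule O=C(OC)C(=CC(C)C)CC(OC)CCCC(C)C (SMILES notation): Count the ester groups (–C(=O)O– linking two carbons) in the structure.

1

The ester motif appears at heavy-atom position 2 in the SMILES.
Other groups present: 1 alkene, 1 ether.
Ester count: 1.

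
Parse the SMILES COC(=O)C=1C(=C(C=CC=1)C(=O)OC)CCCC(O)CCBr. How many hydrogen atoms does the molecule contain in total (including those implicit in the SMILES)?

Walk through each heavy atom and fill implicit hydrogens from standard valence (C 4, N 3, O 2, S 2, halogen 1):
  atom 1: C, bond orders sum to 1 (valence 4) → 3 H
  atom 2: O, bond orders sum to 2 (valence 2) → 0 H
  atom 3: C, bond orders sum to 4 (valence 4) → 0 H
  atom 4: O, bond orders sum to 2 (valence 2) → 0 H
  atom 5: C, bond orders sum to 4 (valence 4) → 0 H
  atom 6: C, bond orders sum to 4 (valence 4) → 0 H
  atom 7: C, bond orders sum to 4 (valence 4) → 0 H
  atom 8: C, bond orders sum to 3 (valence 4) → 1 H
  atom 9: C, bond orders sum to 3 (valence 4) → 1 H
  atom 10: C, bond orders sum to 3 (valence 4) → 1 H
  atom 11: C, bond orders sum to 4 (valence 4) → 0 H
  atom 12: O, bond orders sum to 2 (valence 2) → 0 H
  atom 13: O, bond orders sum to 2 (valence 2) → 0 H
  atom 14: C, bond orders sum to 1 (valence 4) → 3 H
  atom 15: C, bond orders sum to 2 (valence 4) → 2 H
  atom 16: C, bond orders sum to 2 (valence 4) → 2 H
  atom 17: C, bond orders sum to 2 (valence 4) → 2 H
  atom 18: C, bond orders sum to 3 (valence 4) → 1 H
  atom 19: O, bond orders sum to 1 (valence 2) → 1 H
  atom 20: C, bond orders sum to 2 (valence 4) → 2 H
  atom 21: C, bond orders sum to 2 (valence 4) → 2 H
  atom 22: Br (halogen, monovalent) → 0 H
Total hydrogens: 21.

21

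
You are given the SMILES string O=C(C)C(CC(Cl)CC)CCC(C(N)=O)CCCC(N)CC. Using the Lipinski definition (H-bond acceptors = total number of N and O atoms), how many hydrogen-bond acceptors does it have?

N atoms: 2; O atoms: 2.
Lipinski HBA = 2 + 2 = 4.

4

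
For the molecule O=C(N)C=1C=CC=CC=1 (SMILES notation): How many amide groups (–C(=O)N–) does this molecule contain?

1

The amide motif appears at heavy-atom position 2 in the SMILES.
Amide count: 1.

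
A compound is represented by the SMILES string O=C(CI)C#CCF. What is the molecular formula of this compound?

C5H4FIO

Walk through each heavy atom and fill implicit hydrogens from standard valence (C 4, N 3, O 2, S 2, halogen 1):
  atom 1: O, bond orders sum to 2 (valence 2) → 0 H
  atom 2: C, bond orders sum to 4 (valence 4) → 0 H
  atom 3: C, bond orders sum to 2 (valence 4) → 2 H
  atom 4: I (halogen, monovalent) → 0 H
  atom 5: C, bond orders sum to 4 (valence 4) → 0 H
  atom 6: C, bond orders sum to 4 (valence 4) → 0 H
  atom 7: C, bond orders sum to 2 (valence 4) → 2 H
  atom 8: F (halogen, monovalent) → 0 H
Totals → C:5, H:4, F:1, I:1, O:1.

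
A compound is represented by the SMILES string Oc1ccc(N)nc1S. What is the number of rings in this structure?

1

In SMILES, each pair of matching ring-closure digits denotes one ring-closing bond; the number of such bonds equals the number of independent rings.
Ring-closure bonds here: 1.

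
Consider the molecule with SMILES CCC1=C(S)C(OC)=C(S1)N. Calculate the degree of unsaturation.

Degree of unsaturation = (number of rings) + (number of π bonds).
Ring closures in the SMILES: 1.
π bonds: 2 double bonds (each 1 DoU) → 2 DoU from unsaturation.
Total DoU = 1 + 2 = 3.

3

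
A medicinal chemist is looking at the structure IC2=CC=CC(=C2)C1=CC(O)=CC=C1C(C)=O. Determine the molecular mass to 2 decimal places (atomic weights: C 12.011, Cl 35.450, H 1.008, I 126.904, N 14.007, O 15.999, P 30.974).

338.14 g/mol

First, the molecular formula is C14H11IO2 (counting implicit H from valence).
  C: 14 × 12.011 = 168.154
  H: 11 × 1.008 = 11.088
  I: 1 × 126.904 = 126.904
  O: 2 × 15.999 = 31.998
Sum: 14×12.011 + 11×1.008 + 1×126.904 + 2×15.999 = 338.144 → 338.14 g/mol.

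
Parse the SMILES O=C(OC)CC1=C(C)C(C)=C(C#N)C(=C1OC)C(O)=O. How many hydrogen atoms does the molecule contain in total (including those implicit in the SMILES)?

15

Walk through each heavy atom and fill implicit hydrogens from standard valence (C 4, N 3, O 2, S 2, halogen 1):
  atom 1: O, bond orders sum to 2 (valence 2) → 0 H
  atom 2: C, bond orders sum to 4 (valence 4) → 0 H
  atom 3: O, bond orders sum to 2 (valence 2) → 0 H
  atom 4: C, bond orders sum to 1 (valence 4) → 3 H
  atom 5: C, bond orders sum to 2 (valence 4) → 2 H
  atom 6: C, bond orders sum to 4 (valence 4) → 0 H
  atom 7: C, bond orders sum to 4 (valence 4) → 0 H
  atom 8: C, bond orders sum to 1 (valence 4) → 3 H
  atom 9: C, bond orders sum to 4 (valence 4) → 0 H
  atom 10: C, bond orders sum to 1 (valence 4) → 3 H
  atom 11: C, bond orders sum to 4 (valence 4) → 0 H
  atom 12: C, bond orders sum to 4 (valence 4) → 0 H
  atom 13: N, bond orders sum to 3 (valence 3) → 0 H
  atom 14: C, bond orders sum to 4 (valence 4) → 0 H
  atom 15: C, bond orders sum to 4 (valence 4) → 0 H
  atom 16: O, bond orders sum to 2 (valence 2) → 0 H
  atom 17: C, bond orders sum to 1 (valence 4) → 3 H
  atom 18: C, bond orders sum to 4 (valence 4) → 0 H
  atom 19: O, bond orders sum to 1 (valence 2) → 1 H
  atom 20: O, bond orders sum to 2 (valence 2) → 0 H
Total hydrogens: 15.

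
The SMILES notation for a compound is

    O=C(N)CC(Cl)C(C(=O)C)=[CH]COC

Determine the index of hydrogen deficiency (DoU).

3

Molecular formula: C9H14ClNO3.
DoU = (2C + 2 + N − H − X) / 2, where X is the halogen count and O/S are ignored.
    = (2·9 + 2 + 1 − 14 − 1) / 2 = 6 / 2 = 3.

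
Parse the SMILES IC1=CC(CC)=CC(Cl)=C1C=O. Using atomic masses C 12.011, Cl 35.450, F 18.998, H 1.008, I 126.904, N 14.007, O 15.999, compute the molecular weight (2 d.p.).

294.52 g/mol

First, the molecular formula is C9H8ClIO (counting implicit H from valence).
  C: 9 × 12.011 = 108.099
  Cl: 1 × 35.450 = 35.450
  H: 8 × 1.008 = 8.064
  I: 1 × 126.904 = 126.904
  O: 1 × 15.999 = 15.999
Sum: 9×12.011 + 1×35.450 + 8×1.008 + 1×126.904 + 1×15.999 = 294.516 → 294.52 g/mol.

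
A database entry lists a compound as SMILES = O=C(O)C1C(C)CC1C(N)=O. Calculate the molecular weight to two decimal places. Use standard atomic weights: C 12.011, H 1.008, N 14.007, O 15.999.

157.17 g/mol

First, the molecular formula is C7H11NO3 (counting implicit H from valence).
  C: 7 × 12.011 = 84.077
  H: 11 × 1.008 = 11.088
  N: 1 × 14.007 = 14.007
  O: 3 × 15.999 = 47.997
Sum: 7×12.011 + 11×1.008 + 1×14.007 + 3×15.999 = 157.169 → 157.17 g/mol.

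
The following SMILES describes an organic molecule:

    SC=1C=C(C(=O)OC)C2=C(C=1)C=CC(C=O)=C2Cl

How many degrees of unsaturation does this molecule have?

9

Degree of unsaturation = (number of rings) + (number of π bonds).
Ring closures in the SMILES: 2.
π bonds: 7 double bonds (each 1 DoU) → 7 DoU from unsaturation.
Total DoU = 2 + 7 = 9.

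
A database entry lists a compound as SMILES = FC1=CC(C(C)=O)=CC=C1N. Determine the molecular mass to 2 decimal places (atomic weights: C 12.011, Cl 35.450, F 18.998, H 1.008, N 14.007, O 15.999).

153.16 g/mol

First, the molecular formula is C8H8FNO (counting implicit H from valence).
  C: 8 × 12.011 = 96.088
  F: 1 × 18.998 = 18.998
  H: 8 × 1.008 = 8.064
  N: 1 × 14.007 = 14.007
  O: 1 × 15.999 = 15.999
Sum: 8×12.011 + 1×18.998 + 8×1.008 + 1×14.007 + 1×15.999 = 153.156 → 153.16 g/mol.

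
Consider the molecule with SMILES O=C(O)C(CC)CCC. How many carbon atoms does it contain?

7

Count every carbon token in the SMILES (each C, including those in ring-closure positions and inside branches).
Carbon count: 7.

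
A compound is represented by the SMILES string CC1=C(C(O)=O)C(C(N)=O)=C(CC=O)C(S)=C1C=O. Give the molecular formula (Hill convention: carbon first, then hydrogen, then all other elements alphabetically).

C12H11NO5S

Walk through each heavy atom and fill implicit hydrogens from standard valence (C 4, N 3, O 2, S 2, halogen 1):
  atom 1: C, bond orders sum to 1 (valence 4) → 3 H
  atom 2: C, bond orders sum to 4 (valence 4) → 0 H
  atom 3: C, bond orders sum to 4 (valence 4) → 0 H
  atom 4: C, bond orders sum to 4 (valence 4) → 0 H
  atom 5: O, bond orders sum to 1 (valence 2) → 1 H
  atom 6: O, bond orders sum to 2 (valence 2) → 0 H
  atom 7: C, bond orders sum to 4 (valence 4) → 0 H
  atom 8: C, bond orders sum to 4 (valence 4) → 0 H
  atom 9: N, bond orders sum to 1 (valence 3) → 2 H
  atom 10: O, bond orders sum to 2 (valence 2) → 0 H
  atom 11: C, bond orders sum to 4 (valence 4) → 0 H
  atom 12: C, bond orders sum to 2 (valence 4) → 2 H
  atom 13: C, bond orders sum to 3 (valence 4) → 1 H
  atom 14: O, bond orders sum to 2 (valence 2) → 0 H
  atom 15: C, bond orders sum to 4 (valence 4) → 0 H
  atom 16: S, bond orders sum to 1 (valence 2) → 1 H
  atom 17: C, bond orders sum to 4 (valence 4) → 0 H
  atom 18: C, bond orders sum to 3 (valence 4) → 1 H
  atom 19: O, bond orders sum to 2 (valence 2) → 0 H
Totals → C:12, H:11, N:1, O:5, S:1.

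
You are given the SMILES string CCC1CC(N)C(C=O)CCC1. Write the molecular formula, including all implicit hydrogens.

Walk through each heavy atom and fill implicit hydrogens from standard valence (C 4, N 3, O 2, S 2, halogen 1):
  atom 1: C, bond orders sum to 1 (valence 4) → 3 H
  atom 2: C, bond orders sum to 2 (valence 4) → 2 H
  atom 3: C, bond orders sum to 3 (valence 4) → 1 H
  atom 4: C, bond orders sum to 2 (valence 4) → 2 H
  atom 5: C, bond orders sum to 3 (valence 4) → 1 H
  atom 6: N, bond orders sum to 1 (valence 3) → 2 H
  atom 7: C, bond orders sum to 3 (valence 4) → 1 H
  atom 8: C, bond orders sum to 3 (valence 4) → 1 H
  atom 9: O, bond orders sum to 2 (valence 2) → 0 H
  atom 10: C, bond orders sum to 2 (valence 4) → 2 H
  atom 11: C, bond orders sum to 2 (valence 4) → 2 H
  atom 12: C, bond orders sum to 2 (valence 4) → 2 H
Totals → C:10, H:19, N:1, O:1.
In Hill order: C10H19NO.

C10H19NO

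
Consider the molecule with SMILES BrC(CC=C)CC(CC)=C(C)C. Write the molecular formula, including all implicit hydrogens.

Walk through each heavy atom and fill implicit hydrogens from standard valence (C 4, N 3, O 2, S 2, halogen 1):
  atom 1: Br (halogen, monovalent) → 0 H
  atom 2: C, bond orders sum to 3 (valence 4) → 1 H
  atom 3: C, bond orders sum to 2 (valence 4) → 2 H
  atom 4: C, bond orders sum to 3 (valence 4) → 1 H
  atom 5: C, bond orders sum to 2 (valence 4) → 2 H
  atom 6: C, bond orders sum to 2 (valence 4) → 2 H
  atom 7: C, bond orders sum to 4 (valence 4) → 0 H
  atom 8: C, bond orders sum to 2 (valence 4) → 2 H
  atom 9: C, bond orders sum to 1 (valence 4) → 3 H
  atom 10: C, bond orders sum to 4 (valence 4) → 0 H
  atom 11: C, bond orders sum to 1 (valence 4) → 3 H
  atom 12: C, bond orders sum to 1 (valence 4) → 3 H
Totals → C:11, H:19, Br:1.
In Hill order: C11H19Br.

C11H19Br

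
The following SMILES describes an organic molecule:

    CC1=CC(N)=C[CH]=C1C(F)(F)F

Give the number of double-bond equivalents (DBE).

Degree of unsaturation = (number of rings) + (number of π bonds).
Ring closures in the SMILES: 1.
π bonds: 3 double bonds (each 1 DoU) → 3 DoU from unsaturation.
Total DoU = 1 + 3 = 4.

4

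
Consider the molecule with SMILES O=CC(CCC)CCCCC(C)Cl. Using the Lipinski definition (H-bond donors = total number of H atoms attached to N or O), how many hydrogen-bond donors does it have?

0

Donors: find every N or O and count the H atoms it carries.
  atom 1 (O): bond orders sum to 2 → 0 H
Lipinski HBD = 0.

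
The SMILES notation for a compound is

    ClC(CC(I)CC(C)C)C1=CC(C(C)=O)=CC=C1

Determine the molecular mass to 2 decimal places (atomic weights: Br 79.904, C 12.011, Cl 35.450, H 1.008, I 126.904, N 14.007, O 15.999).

First, the molecular formula is C15H20ClIO (counting implicit H from valence).
  C: 15 × 12.011 = 180.165
  Cl: 1 × 35.450 = 35.450
  H: 20 × 1.008 = 20.160
  I: 1 × 126.904 = 126.904
  O: 1 × 15.999 = 15.999
Sum: 15×12.011 + 1×35.450 + 20×1.008 + 1×126.904 + 1×15.999 = 378.678 → 378.68 g/mol.

378.68 g/mol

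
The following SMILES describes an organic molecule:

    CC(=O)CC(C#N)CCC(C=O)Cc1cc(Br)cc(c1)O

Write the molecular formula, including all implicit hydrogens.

C16H18BrNO3

Walk through each heavy atom and fill implicit hydrogens from standard valence (C 4, N 3, O 2, S 2, halogen 1); for lowercase aromatic atoms, an aromatic c carries 1 H when it has two neighbours and 0 H with three, and aromatic n carries 0 H:
  atom 1: C, bond orders sum to 1 (valence 4) → 3 H
  atom 2: C, bond orders sum to 4 (valence 4) → 0 H
  atom 3: O, bond orders sum to 2 (valence 2) → 0 H
  atom 4: C, bond orders sum to 2 (valence 4) → 2 H
  atom 5: C, bond orders sum to 3 (valence 4) → 1 H
  atom 6: C, bond orders sum to 4 (valence 4) → 0 H
  atom 7: N, bond orders sum to 3 (valence 3) → 0 H
  atom 8: C, bond orders sum to 2 (valence 4) → 2 H
  atom 9: C, bond orders sum to 2 (valence 4) → 2 H
  atom 10: C, bond orders sum to 3 (valence 4) → 1 H
  atom 11: C, bond orders sum to 3 (valence 4) → 1 H
  atom 12: O, bond orders sum to 2 (valence 2) → 0 H
  atom 13: C, bond orders sum to 2 (valence 4) → 2 H
  atom 14: aromatic c, 3 neighbours → 0 H
  atom 15: aromatic c, 2 neighbours → 1 H
  atom 16: aromatic c, 3 neighbours → 0 H
  atom 17: Br (halogen, monovalent) → 0 H
  atom 18: aromatic c, 2 neighbours → 1 H
  atom 19: aromatic c, 3 neighbours → 0 H
  atom 20: aromatic c, 2 neighbours → 1 H
  atom 21: O, bond orders sum to 1 (valence 2) → 1 H
Totals → C:16, H:18, Br:1, N:1, O:3.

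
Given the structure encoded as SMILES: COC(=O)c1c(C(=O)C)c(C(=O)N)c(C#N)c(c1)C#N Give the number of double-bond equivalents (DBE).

11

Molecular formula: C13H9N3O4.
DoU = (2C + 2 + N − H − X) / 2, where X is the halogen count and O/S are ignored.
    = (2·13 + 2 + 3 − 9 − 0) / 2 = 22 / 2 = 11.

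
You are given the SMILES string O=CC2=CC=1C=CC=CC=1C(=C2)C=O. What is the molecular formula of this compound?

C12H8O2

Walk through each heavy atom and fill implicit hydrogens from standard valence (C 4, N 3, O 2, S 2, halogen 1):
  atom 1: O, bond orders sum to 2 (valence 2) → 0 H
  atom 2: C, bond orders sum to 3 (valence 4) → 1 H
  atom 3: C, bond orders sum to 4 (valence 4) → 0 H
  atom 4: C, bond orders sum to 3 (valence 4) → 1 H
  atom 5: C, bond orders sum to 4 (valence 4) → 0 H
  atom 6: C, bond orders sum to 3 (valence 4) → 1 H
  atom 7: C, bond orders sum to 3 (valence 4) → 1 H
  atom 8: C, bond orders sum to 3 (valence 4) → 1 H
  atom 9: C, bond orders sum to 3 (valence 4) → 1 H
  atom 10: C, bond orders sum to 4 (valence 4) → 0 H
  atom 11: C, bond orders sum to 4 (valence 4) → 0 H
  atom 12: C, bond orders sum to 3 (valence 4) → 1 H
  atom 13: C, bond orders sum to 3 (valence 4) → 1 H
  atom 14: O, bond orders sum to 2 (valence 2) → 0 H
Totals → C:12, H:8, O:2.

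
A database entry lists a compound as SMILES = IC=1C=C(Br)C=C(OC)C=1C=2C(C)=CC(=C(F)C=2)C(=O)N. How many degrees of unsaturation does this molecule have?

9

Molecular formula: C15H12BrFINO2.
DoU = (2C + 2 + N − H − X) / 2, where X is the halogen count and O/S are ignored.
    = (2·15 + 2 + 1 − 12 − 3) / 2 = 18 / 2 = 9.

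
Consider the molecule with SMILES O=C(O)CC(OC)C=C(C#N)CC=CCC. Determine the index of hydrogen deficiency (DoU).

5

Molecular formula: C12H17NO3.
DoU = (2C + 2 + N − H − X) / 2, where X is the halogen count and O/S are ignored.
    = (2·12 + 2 + 1 − 17 − 0) / 2 = 10 / 2 = 5.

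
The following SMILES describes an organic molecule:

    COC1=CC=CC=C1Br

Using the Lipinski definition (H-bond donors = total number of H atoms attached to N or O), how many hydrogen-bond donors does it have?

0

Donors: find every N or O and count the H atoms it carries.
  atom 2 (O): bond orders sum to 2 → 0 H
Lipinski HBD = 0.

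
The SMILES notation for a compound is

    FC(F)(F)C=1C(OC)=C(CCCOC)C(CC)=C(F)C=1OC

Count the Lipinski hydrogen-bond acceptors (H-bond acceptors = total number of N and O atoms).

3

N atoms: 0; O atoms: 3.
Lipinski HBA = 0 + 3 = 3.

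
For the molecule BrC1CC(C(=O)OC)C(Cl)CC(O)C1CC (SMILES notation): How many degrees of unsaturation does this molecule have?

2

Degree of unsaturation = (number of rings) + (number of π bonds).
Ring closures in the SMILES: 1.
π bonds: 1 double bond (each 1 DoU) → 1 DoU from unsaturation.
Total DoU = 1 + 1 = 2.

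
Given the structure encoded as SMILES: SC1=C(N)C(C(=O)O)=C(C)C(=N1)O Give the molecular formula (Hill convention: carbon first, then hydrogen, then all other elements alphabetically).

Walk through each heavy atom and fill implicit hydrogens from standard valence (C 4, N 3, O 2, S 2, halogen 1):
  atom 1: S, bond orders sum to 1 (valence 2) → 1 H
  atom 2: C, bond orders sum to 4 (valence 4) → 0 H
  atom 3: C, bond orders sum to 4 (valence 4) → 0 H
  atom 4: N, bond orders sum to 1 (valence 3) → 2 H
  atom 5: C, bond orders sum to 4 (valence 4) → 0 H
  atom 6: C, bond orders sum to 4 (valence 4) → 0 H
  atom 7: O, bond orders sum to 2 (valence 2) → 0 H
  atom 8: O, bond orders sum to 1 (valence 2) → 1 H
  atom 9: C, bond orders sum to 4 (valence 4) → 0 H
  atom 10: C, bond orders sum to 1 (valence 4) → 3 H
  atom 11: C, bond orders sum to 4 (valence 4) → 0 H
  atom 12: N, bond orders sum to 3 (valence 3) → 0 H
  atom 13: O, bond orders sum to 1 (valence 2) → 1 H
Totals → C:7, H:8, N:2, O:3, S:1.
In Hill order: C7H8N2O3S.

C7H8N2O3S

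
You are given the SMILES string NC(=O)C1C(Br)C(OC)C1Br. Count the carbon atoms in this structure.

Count every carbon token in the SMILES (each C, including those in ring-closure positions and inside branches).
Carbon count: 6.

6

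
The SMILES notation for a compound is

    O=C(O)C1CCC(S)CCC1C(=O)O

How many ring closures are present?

In SMILES, each pair of matching ring-closure digits denotes one ring-closing bond; the number of such bonds equals the number of independent rings.
Ring-closure bonds here: 1.

1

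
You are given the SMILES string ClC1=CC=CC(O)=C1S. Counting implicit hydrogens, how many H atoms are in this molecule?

Walk through each heavy atom and fill implicit hydrogens from standard valence (C 4, N 3, O 2, S 2, halogen 1):
  atom 1: Cl (halogen, monovalent) → 0 H
  atom 2: C, bond orders sum to 4 (valence 4) → 0 H
  atom 3: C, bond orders sum to 3 (valence 4) → 1 H
  atom 4: C, bond orders sum to 3 (valence 4) → 1 H
  atom 5: C, bond orders sum to 3 (valence 4) → 1 H
  atom 6: C, bond orders sum to 4 (valence 4) → 0 H
  atom 7: O, bond orders sum to 1 (valence 2) → 1 H
  atom 8: C, bond orders sum to 4 (valence 4) → 0 H
  atom 9: S, bond orders sum to 1 (valence 2) → 1 H
Total hydrogens: 5.

5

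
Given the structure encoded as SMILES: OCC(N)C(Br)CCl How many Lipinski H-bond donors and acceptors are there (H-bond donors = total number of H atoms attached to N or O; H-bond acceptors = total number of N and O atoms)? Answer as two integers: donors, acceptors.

3, 2

Donors: find every N or O and count the H atoms it carries.
  atom 1 (O): bond orders sum to 1 → 1 H
  atom 4 (N): bond orders sum to 1 → 2 H
Lipinski HBD = 3.
Acceptors: N atoms = 1, O atoms = 1 → HBA = 2.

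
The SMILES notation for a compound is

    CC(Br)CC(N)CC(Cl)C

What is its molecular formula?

C7H15BrClN

Walk through each heavy atom and fill implicit hydrogens from standard valence (C 4, N 3, O 2, S 2, halogen 1):
  atom 1: C, bond orders sum to 1 (valence 4) → 3 H
  atom 2: C, bond orders sum to 3 (valence 4) → 1 H
  atom 3: Br (halogen, monovalent) → 0 H
  atom 4: C, bond orders sum to 2 (valence 4) → 2 H
  atom 5: C, bond orders sum to 3 (valence 4) → 1 H
  atom 6: N, bond orders sum to 1 (valence 3) → 2 H
  atom 7: C, bond orders sum to 2 (valence 4) → 2 H
  atom 8: C, bond orders sum to 3 (valence 4) → 1 H
  atom 9: Cl (halogen, monovalent) → 0 H
  atom 10: C, bond orders sum to 1 (valence 4) → 3 H
Totals → C:7, H:15, Br:1, Cl:1, N:1.
In Hill order: C7H15BrClN.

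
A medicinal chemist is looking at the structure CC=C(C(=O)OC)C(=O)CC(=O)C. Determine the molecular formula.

Walk through each heavy atom and fill implicit hydrogens from standard valence (C 4, N 3, O 2, S 2, halogen 1):
  atom 1: C, bond orders sum to 1 (valence 4) → 3 H
  atom 2: C, bond orders sum to 3 (valence 4) → 1 H
  atom 3: C, bond orders sum to 4 (valence 4) → 0 H
  atom 4: C, bond orders sum to 4 (valence 4) → 0 H
  atom 5: O, bond orders sum to 2 (valence 2) → 0 H
  atom 6: O, bond orders sum to 2 (valence 2) → 0 H
  atom 7: C, bond orders sum to 1 (valence 4) → 3 H
  atom 8: C, bond orders sum to 4 (valence 4) → 0 H
  atom 9: O, bond orders sum to 2 (valence 2) → 0 H
  atom 10: C, bond orders sum to 2 (valence 4) → 2 H
  atom 11: C, bond orders sum to 4 (valence 4) → 0 H
  atom 12: O, bond orders sum to 2 (valence 2) → 0 H
  atom 13: C, bond orders sum to 1 (valence 4) → 3 H
Totals → C:9, H:12, O:4.

C9H12O4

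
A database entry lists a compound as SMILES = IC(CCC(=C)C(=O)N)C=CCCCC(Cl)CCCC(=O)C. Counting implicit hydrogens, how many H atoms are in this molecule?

27

Walk through each heavy atom and fill implicit hydrogens from standard valence (C 4, N 3, O 2, S 2, halogen 1):
  atom 1: I (halogen, monovalent) → 0 H
  atom 2: C, bond orders sum to 3 (valence 4) → 1 H
  atom 3: C, bond orders sum to 2 (valence 4) → 2 H
  atom 4: C, bond orders sum to 2 (valence 4) → 2 H
  atom 5: C, bond orders sum to 4 (valence 4) → 0 H
  atom 6: C, bond orders sum to 2 (valence 4) → 2 H
  atom 7: C, bond orders sum to 4 (valence 4) → 0 H
  atom 8: O, bond orders sum to 2 (valence 2) → 0 H
  atom 9: N, bond orders sum to 1 (valence 3) → 2 H
  atom 10: C, bond orders sum to 3 (valence 4) → 1 H
  atom 11: C, bond orders sum to 3 (valence 4) → 1 H
  atom 12: C, bond orders sum to 2 (valence 4) → 2 H
  atom 13: C, bond orders sum to 2 (valence 4) → 2 H
  atom 14: C, bond orders sum to 2 (valence 4) → 2 H
  atom 15: C, bond orders sum to 3 (valence 4) → 1 H
  atom 16: Cl (halogen, monovalent) → 0 H
  atom 17: C, bond orders sum to 2 (valence 4) → 2 H
  atom 18: C, bond orders sum to 2 (valence 4) → 2 H
  atom 19: C, bond orders sum to 2 (valence 4) → 2 H
  atom 20: C, bond orders sum to 4 (valence 4) → 0 H
  atom 21: O, bond orders sum to 2 (valence 2) → 0 H
  atom 22: C, bond orders sum to 1 (valence 4) → 3 H
Total hydrogens: 27.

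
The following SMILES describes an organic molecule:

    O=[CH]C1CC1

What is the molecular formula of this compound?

Walk through each heavy atom and fill implicit hydrogens from standard valence (C 4, N 3, O 2, S 2, halogen 1):
  atom 1: O, bond orders sum to 2 (valence 2) → 0 H
  atom 2: C with explicit H count 1
  atom 3: C, bond orders sum to 3 (valence 4) → 1 H
  atom 4: C, bond orders sum to 2 (valence 4) → 2 H
  atom 5: C, bond orders sum to 2 (valence 4) → 2 H
Totals → C:4, H:6, O:1.

C4H6O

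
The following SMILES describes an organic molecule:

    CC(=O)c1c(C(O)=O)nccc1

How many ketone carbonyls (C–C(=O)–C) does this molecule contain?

1

The ketone motif appears at heavy-atom position 2 in the SMILES.
Other groups present: 1 carboxylic acid.
Ketone count: 1.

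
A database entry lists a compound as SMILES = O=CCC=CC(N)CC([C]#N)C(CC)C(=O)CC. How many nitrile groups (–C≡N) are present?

1

The nitrile motif appears at heavy-atom position 10 in the SMILES.
Other groups present: 1 aldehyde, 1 alkene, 1 ketone, 1 primary amine.
Nitrile count: 1.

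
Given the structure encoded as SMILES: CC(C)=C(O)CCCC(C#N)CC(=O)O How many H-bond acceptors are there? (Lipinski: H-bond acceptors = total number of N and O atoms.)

N atoms: 1; O atoms: 3.
Lipinski HBA = 1 + 3 = 4.

4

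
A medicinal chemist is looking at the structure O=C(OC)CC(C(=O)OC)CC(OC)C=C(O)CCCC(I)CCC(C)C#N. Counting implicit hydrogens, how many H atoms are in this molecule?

32

Walk through each heavy atom and fill implicit hydrogens from standard valence (C 4, N 3, O 2, S 2, halogen 1):
  atom 1: O, bond orders sum to 2 (valence 2) → 0 H
  atom 2: C, bond orders sum to 4 (valence 4) → 0 H
  atom 3: O, bond orders sum to 2 (valence 2) → 0 H
  atom 4: C, bond orders sum to 1 (valence 4) → 3 H
  atom 5: C, bond orders sum to 2 (valence 4) → 2 H
  atom 6: C, bond orders sum to 3 (valence 4) → 1 H
  atom 7: C, bond orders sum to 4 (valence 4) → 0 H
  atom 8: O, bond orders sum to 2 (valence 2) → 0 H
  atom 9: O, bond orders sum to 2 (valence 2) → 0 H
  atom 10: C, bond orders sum to 1 (valence 4) → 3 H
  atom 11: C, bond orders sum to 2 (valence 4) → 2 H
  atom 12: C, bond orders sum to 3 (valence 4) → 1 H
  atom 13: O, bond orders sum to 2 (valence 2) → 0 H
  atom 14: C, bond orders sum to 1 (valence 4) → 3 H
  atom 15: C, bond orders sum to 3 (valence 4) → 1 H
  atom 16: C, bond orders sum to 4 (valence 4) → 0 H
  atom 17: O, bond orders sum to 1 (valence 2) → 1 H
  atom 18: C, bond orders sum to 2 (valence 4) → 2 H
  atom 19: C, bond orders sum to 2 (valence 4) → 2 H
  atom 20: C, bond orders sum to 2 (valence 4) → 2 H
  atom 21: C, bond orders sum to 3 (valence 4) → 1 H
  atom 22: I (halogen, monovalent) → 0 H
  atom 23: C, bond orders sum to 2 (valence 4) → 2 H
  atom 24: C, bond orders sum to 2 (valence 4) → 2 H
  atom 25: C, bond orders sum to 3 (valence 4) → 1 H
  atom 26: C, bond orders sum to 1 (valence 4) → 3 H
  atom 27: C, bond orders sum to 4 (valence 4) → 0 H
  atom 28: N, bond orders sum to 3 (valence 3) → 0 H
Total hydrogens: 32.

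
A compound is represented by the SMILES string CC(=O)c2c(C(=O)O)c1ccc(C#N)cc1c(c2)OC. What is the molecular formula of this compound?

C15H11NO4

Walk through each heavy atom and fill implicit hydrogens from standard valence (C 4, N 3, O 2, S 2, halogen 1); for lowercase aromatic atoms, an aromatic c carries 1 H when it has two neighbours and 0 H with three, and aromatic n carries 0 H:
  atom 1: C, bond orders sum to 1 (valence 4) → 3 H
  atom 2: C, bond orders sum to 4 (valence 4) → 0 H
  atom 3: O, bond orders sum to 2 (valence 2) → 0 H
  atom 4: aromatic c, 3 neighbours → 0 H
  atom 5: aromatic c, 3 neighbours → 0 H
  atom 6: C, bond orders sum to 4 (valence 4) → 0 H
  atom 7: O, bond orders sum to 2 (valence 2) → 0 H
  atom 8: O, bond orders sum to 1 (valence 2) → 1 H
  atom 9: aromatic c, 3 neighbours → 0 H
  atom 10: aromatic c, 2 neighbours → 1 H
  atom 11: aromatic c, 2 neighbours → 1 H
  atom 12: aromatic c, 3 neighbours → 0 H
  atom 13: C, bond orders sum to 4 (valence 4) → 0 H
  atom 14: N, bond orders sum to 3 (valence 3) → 0 H
  atom 15: aromatic c, 2 neighbours → 1 H
  atom 16: aromatic c, 3 neighbours → 0 H
  atom 17: aromatic c, 3 neighbours → 0 H
  atom 18: aromatic c, 2 neighbours → 1 H
  atom 19: O, bond orders sum to 2 (valence 2) → 0 H
  atom 20: C, bond orders sum to 1 (valence 4) → 3 H
Totals → C:15, H:11, N:1, O:4.
In Hill order: C15H11NO4.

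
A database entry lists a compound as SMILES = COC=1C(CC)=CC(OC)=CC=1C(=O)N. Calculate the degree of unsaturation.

Degree of unsaturation = (number of rings) + (number of π bonds).
Ring closures in the SMILES: 1.
π bonds: 4 double bonds (each 1 DoU) → 4 DoU from unsaturation.
Total DoU = 1 + 4 = 5.

5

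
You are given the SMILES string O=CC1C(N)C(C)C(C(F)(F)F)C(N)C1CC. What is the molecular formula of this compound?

Walk through each heavy atom and fill implicit hydrogens from standard valence (C 4, N 3, O 2, S 2, halogen 1):
  atom 1: O, bond orders sum to 2 (valence 2) → 0 H
  atom 2: C, bond orders sum to 3 (valence 4) → 1 H
  atom 3: C, bond orders sum to 3 (valence 4) → 1 H
  atom 4: C, bond orders sum to 3 (valence 4) → 1 H
  atom 5: N, bond orders sum to 1 (valence 3) → 2 H
  atom 6: C, bond orders sum to 3 (valence 4) → 1 H
  atom 7: C, bond orders sum to 1 (valence 4) → 3 H
  atom 8: C, bond orders sum to 3 (valence 4) → 1 H
  atom 9: C, bond orders sum to 4 (valence 4) → 0 H
  atom 10: F (halogen, monovalent) → 0 H
  atom 11: F (halogen, monovalent) → 0 H
  atom 12: F (halogen, monovalent) → 0 H
  atom 13: C, bond orders sum to 3 (valence 4) → 1 H
  atom 14: N, bond orders sum to 1 (valence 3) → 2 H
  atom 15: C, bond orders sum to 3 (valence 4) → 1 H
  atom 16: C, bond orders sum to 2 (valence 4) → 2 H
  atom 17: C, bond orders sum to 1 (valence 4) → 3 H
Totals → C:11, H:19, F:3, N:2, O:1.
In Hill order: C11H19F3N2O.

C11H19F3N2O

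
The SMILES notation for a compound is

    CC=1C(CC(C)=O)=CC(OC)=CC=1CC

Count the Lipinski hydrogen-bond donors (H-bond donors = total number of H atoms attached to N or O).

0

Donors: find every N or O and count the H atoms it carries.
  atom 7 (O): bond orders sum to 2 → 0 H
  atom 10 (O): bond orders sum to 2 → 0 H
Lipinski HBD = 0.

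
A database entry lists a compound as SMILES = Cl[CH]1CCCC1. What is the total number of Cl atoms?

1

Scan the SMILES for Cl atoms (remember two-letter symbols like Cl and Br are single atoms).
Chlorine count: 1.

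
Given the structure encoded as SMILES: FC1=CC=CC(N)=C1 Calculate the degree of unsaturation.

Molecular formula: C6H6FN.
DoU = (2C + 2 + N − H − X) / 2, where X is the halogen count and O/S are ignored.
    = (2·6 + 2 + 1 − 6 − 1) / 2 = 8 / 2 = 4.

4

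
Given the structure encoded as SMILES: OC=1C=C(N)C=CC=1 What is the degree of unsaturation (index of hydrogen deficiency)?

Degree of unsaturation = (number of rings) + (number of π bonds).
Ring closures in the SMILES: 1.
π bonds: 3 double bonds (each 1 DoU) → 3 DoU from unsaturation.
Total DoU = 1 + 3 = 4.

4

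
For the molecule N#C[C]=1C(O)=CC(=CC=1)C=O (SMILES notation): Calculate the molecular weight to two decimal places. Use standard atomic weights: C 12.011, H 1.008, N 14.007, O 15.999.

First, the molecular formula is C8H5NO2 (counting implicit H from valence).
  C: 8 × 12.011 = 96.088
  H: 5 × 1.008 = 5.040
  N: 1 × 14.007 = 14.007
  O: 2 × 15.999 = 31.998
Sum: 8×12.011 + 5×1.008 + 1×14.007 + 2×15.999 = 147.133 → 147.13 g/mol.

147.13 g/mol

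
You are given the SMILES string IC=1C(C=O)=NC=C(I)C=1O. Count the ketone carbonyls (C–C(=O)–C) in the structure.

0

Scan the SMILES for the ketone motif — none present.
Groups that are present: 1 aldehyde, 1 hydroxyl.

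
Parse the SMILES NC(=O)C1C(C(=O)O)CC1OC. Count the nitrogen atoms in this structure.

1

Scan the SMILES for N atoms (remember two-letter symbols like Cl and Br are single atoms).
Nitrogen count: 1.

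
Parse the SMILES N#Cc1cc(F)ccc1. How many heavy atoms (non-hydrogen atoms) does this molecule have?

9

Every atom symbol written in the SMILES (organic subset) is one heavy atom; implicit H are not written.
Heavy atoms by element → C:7, F:1, N:1.
Total: 9.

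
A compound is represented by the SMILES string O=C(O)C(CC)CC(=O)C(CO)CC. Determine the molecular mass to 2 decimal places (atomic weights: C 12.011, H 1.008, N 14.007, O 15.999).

First, the molecular formula is C10H18O4 (counting implicit H from valence).
  C: 10 × 12.011 = 120.110
  H: 18 × 1.008 = 18.144
  O: 4 × 15.999 = 63.996
Sum: 10×12.011 + 18×1.008 + 4×15.999 = 202.250 → 202.25 g/mol.

202.25 g/mol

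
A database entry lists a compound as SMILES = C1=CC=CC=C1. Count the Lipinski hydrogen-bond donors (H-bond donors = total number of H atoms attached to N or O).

Donors: find every N or O and count the H atoms it carries.
  (no N or O atoms present)
Lipinski HBD = 0.

0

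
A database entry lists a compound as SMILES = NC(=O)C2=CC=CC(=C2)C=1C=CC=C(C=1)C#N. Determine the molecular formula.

Walk through each heavy atom and fill implicit hydrogens from standard valence (C 4, N 3, O 2, S 2, halogen 1):
  atom 1: N, bond orders sum to 1 (valence 3) → 2 H
  atom 2: C, bond orders sum to 4 (valence 4) → 0 H
  atom 3: O, bond orders sum to 2 (valence 2) → 0 H
  atom 4: C, bond orders sum to 4 (valence 4) → 0 H
  atom 5: C, bond orders sum to 3 (valence 4) → 1 H
  atom 6: C, bond orders sum to 3 (valence 4) → 1 H
  atom 7: C, bond orders sum to 3 (valence 4) → 1 H
  atom 8: C, bond orders sum to 4 (valence 4) → 0 H
  atom 9: C, bond orders sum to 3 (valence 4) → 1 H
  atom 10: C, bond orders sum to 4 (valence 4) → 0 H
  atom 11: C, bond orders sum to 3 (valence 4) → 1 H
  atom 12: C, bond orders sum to 3 (valence 4) → 1 H
  atom 13: C, bond orders sum to 3 (valence 4) → 1 H
  atom 14: C, bond orders sum to 4 (valence 4) → 0 H
  atom 15: C, bond orders sum to 3 (valence 4) → 1 H
  atom 16: C, bond orders sum to 4 (valence 4) → 0 H
  atom 17: N, bond orders sum to 3 (valence 3) → 0 H
Totals → C:14, H:10, N:2, O:1.
In Hill order: C14H10N2O.

C14H10N2O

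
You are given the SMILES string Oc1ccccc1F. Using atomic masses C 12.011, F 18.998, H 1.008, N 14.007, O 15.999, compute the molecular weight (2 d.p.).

112.10 g/mol

First, the molecular formula is C6H5FO (counting implicit H from valence).
  C: 6 × 12.011 = 72.066
  F: 1 × 18.998 = 18.998
  H: 5 × 1.008 = 5.040
  O: 1 × 15.999 = 15.999
Sum: 6×12.011 + 1×18.998 + 5×1.008 + 1×15.999 = 112.103 → 112.10 g/mol.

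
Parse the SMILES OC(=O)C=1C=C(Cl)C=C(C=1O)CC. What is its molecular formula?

C9H9ClO3

Walk through each heavy atom and fill implicit hydrogens from standard valence (C 4, N 3, O 2, S 2, halogen 1):
  atom 1: O, bond orders sum to 1 (valence 2) → 1 H
  atom 2: C, bond orders sum to 4 (valence 4) → 0 H
  atom 3: O, bond orders sum to 2 (valence 2) → 0 H
  atom 4: C, bond orders sum to 4 (valence 4) → 0 H
  atom 5: C, bond orders sum to 3 (valence 4) → 1 H
  atom 6: C, bond orders sum to 4 (valence 4) → 0 H
  atom 7: Cl (halogen, monovalent) → 0 H
  atom 8: C, bond orders sum to 3 (valence 4) → 1 H
  atom 9: C, bond orders sum to 4 (valence 4) → 0 H
  atom 10: C, bond orders sum to 4 (valence 4) → 0 H
  atom 11: O, bond orders sum to 1 (valence 2) → 1 H
  atom 12: C, bond orders sum to 2 (valence 4) → 2 H
  atom 13: C, bond orders sum to 1 (valence 4) → 3 H
Totals → C:9, H:9, Cl:1, O:3.
In Hill order: C9H9ClO3.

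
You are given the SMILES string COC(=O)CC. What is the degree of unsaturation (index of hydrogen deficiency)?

1

Degree of unsaturation = (number of rings) + (number of π bonds).
Ring closures in the SMILES: 0.
π bonds: 1 double bond (each 1 DoU) → 1 DoU from unsaturation.
Total DoU = 0 + 1 = 1.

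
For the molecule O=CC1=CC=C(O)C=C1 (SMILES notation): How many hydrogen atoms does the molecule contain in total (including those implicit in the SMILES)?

Walk through each heavy atom and fill implicit hydrogens from standard valence (C 4, N 3, O 2, S 2, halogen 1):
  atom 1: O, bond orders sum to 2 (valence 2) → 0 H
  atom 2: C, bond orders sum to 3 (valence 4) → 1 H
  atom 3: C, bond orders sum to 4 (valence 4) → 0 H
  atom 4: C, bond orders sum to 3 (valence 4) → 1 H
  atom 5: C, bond orders sum to 3 (valence 4) → 1 H
  atom 6: C, bond orders sum to 4 (valence 4) → 0 H
  atom 7: O, bond orders sum to 1 (valence 2) → 1 H
  atom 8: C, bond orders sum to 3 (valence 4) → 1 H
  atom 9: C, bond orders sum to 3 (valence 4) → 1 H
Total hydrogens: 6.

6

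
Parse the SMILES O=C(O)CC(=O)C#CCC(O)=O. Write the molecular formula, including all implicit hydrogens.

Walk through each heavy atom and fill implicit hydrogens from standard valence (C 4, N 3, O 2, S 2, halogen 1):
  atom 1: O, bond orders sum to 2 (valence 2) → 0 H
  atom 2: C, bond orders sum to 4 (valence 4) → 0 H
  atom 3: O, bond orders sum to 1 (valence 2) → 1 H
  atom 4: C, bond orders sum to 2 (valence 4) → 2 H
  atom 5: C, bond orders sum to 4 (valence 4) → 0 H
  atom 6: O, bond orders sum to 2 (valence 2) → 0 H
  atom 7: C, bond orders sum to 4 (valence 4) → 0 H
  atom 8: C, bond orders sum to 4 (valence 4) → 0 H
  atom 9: C, bond orders sum to 2 (valence 4) → 2 H
  atom 10: C, bond orders sum to 4 (valence 4) → 0 H
  atom 11: O, bond orders sum to 1 (valence 2) → 1 H
  atom 12: O, bond orders sum to 2 (valence 2) → 0 H
Totals → C:7, H:6, O:5.
In Hill order: C7H6O5.

C7H6O5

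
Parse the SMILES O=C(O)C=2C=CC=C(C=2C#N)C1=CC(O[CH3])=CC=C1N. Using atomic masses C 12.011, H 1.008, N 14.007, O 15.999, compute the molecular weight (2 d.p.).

268.27 g/mol

First, the molecular formula is C15H12N2O3 (counting implicit H from valence).
  C: 15 × 12.011 = 180.165
  H: 12 × 1.008 = 12.096
  N: 2 × 14.007 = 28.014
  O: 3 × 15.999 = 47.997
Sum: 15×12.011 + 12×1.008 + 2×14.007 + 3×15.999 = 268.272 → 268.27 g/mol.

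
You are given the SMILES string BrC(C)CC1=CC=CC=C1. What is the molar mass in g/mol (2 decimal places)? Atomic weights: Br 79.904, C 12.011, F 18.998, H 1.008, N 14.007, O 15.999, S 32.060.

199.09 g/mol

First, the molecular formula is C9H11Br (counting implicit H from valence).
  Br: 1 × 79.904 = 79.904
  C: 9 × 12.011 = 108.099
  H: 11 × 1.008 = 11.088
Sum: 1×79.904 + 9×12.011 + 11×1.008 = 199.091 → 199.09 g/mol.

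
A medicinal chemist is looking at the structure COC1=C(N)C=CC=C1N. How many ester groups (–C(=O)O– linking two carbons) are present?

0

Scan the SMILES for the ester motif — none present.
Groups that are present: 1 ether, 2 primary amine.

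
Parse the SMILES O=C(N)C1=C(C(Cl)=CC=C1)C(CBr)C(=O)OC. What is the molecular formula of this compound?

C11H11BrClNO3

Walk through each heavy atom and fill implicit hydrogens from standard valence (C 4, N 3, O 2, S 2, halogen 1):
  atom 1: O, bond orders sum to 2 (valence 2) → 0 H
  atom 2: C, bond orders sum to 4 (valence 4) → 0 H
  atom 3: N, bond orders sum to 1 (valence 3) → 2 H
  atom 4: C, bond orders sum to 4 (valence 4) → 0 H
  atom 5: C, bond orders sum to 4 (valence 4) → 0 H
  atom 6: C, bond orders sum to 4 (valence 4) → 0 H
  atom 7: Cl (halogen, monovalent) → 0 H
  atom 8: C, bond orders sum to 3 (valence 4) → 1 H
  atom 9: C, bond orders sum to 3 (valence 4) → 1 H
  atom 10: C, bond orders sum to 3 (valence 4) → 1 H
  atom 11: C, bond orders sum to 3 (valence 4) → 1 H
  atom 12: C, bond orders sum to 2 (valence 4) → 2 H
  atom 13: Br (halogen, monovalent) → 0 H
  atom 14: C, bond orders sum to 4 (valence 4) → 0 H
  atom 15: O, bond orders sum to 2 (valence 2) → 0 H
  atom 16: O, bond orders sum to 2 (valence 2) → 0 H
  atom 17: C, bond orders sum to 1 (valence 4) → 3 H
Totals → C:11, H:11, Br:1, Cl:1, N:1, O:3.
In Hill order: C11H11BrClNO3.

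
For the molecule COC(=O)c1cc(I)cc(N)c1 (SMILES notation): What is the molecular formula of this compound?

Walk through each heavy atom and fill implicit hydrogens from standard valence (C 4, N 3, O 2, S 2, halogen 1); for lowercase aromatic atoms, an aromatic c carries 1 H when it has two neighbours and 0 H with three, and aromatic n carries 0 H:
  atom 1: C, bond orders sum to 1 (valence 4) → 3 H
  atom 2: O, bond orders sum to 2 (valence 2) → 0 H
  atom 3: C, bond orders sum to 4 (valence 4) → 0 H
  atom 4: O, bond orders sum to 2 (valence 2) → 0 H
  atom 5: aromatic c, 3 neighbours → 0 H
  atom 6: aromatic c, 2 neighbours → 1 H
  atom 7: aromatic c, 3 neighbours → 0 H
  atom 8: I (halogen, monovalent) → 0 H
  atom 9: aromatic c, 2 neighbours → 1 H
  atom 10: aromatic c, 3 neighbours → 0 H
  atom 11: N, bond orders sum to 1 (valence 3) → 2 H
  atom 12: aromatic c, 2 neighbours → 1 H
Totals → C:8, H:8, I:1, N:1, O:2.

C8H8INO2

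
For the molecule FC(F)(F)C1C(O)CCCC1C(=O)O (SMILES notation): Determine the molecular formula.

C8H11F3O3

Walk through each heavy atom and fill implicit hydrogens from standard valence (C 4, N 3, O 2, S 2, halogen 1):
  atom 1: F (halogen, monovalent) → 0 H
  atom 2: C, bond orders sum to 4 (valence 4) → 0 H
  atom 3: F (halogen, monovalent) → 0 H
  atom 4: F (halogen, monovalent) → 0 H
  atom 5: C, bond orders sum to 3 (valence 4) → 1 H
  atom 6: C, bond orders sum to 3 (valence 4) → 1 H
  atom 7: O, bond orders sum to 1 (valence 2) → 1 H
  atom 8: C, bond orders sum to 2 (valence 4) → 2 H
  atom 9: C, bond orders sum to 2 (valence 4) → 2 H
  atom 10: C, bond orders sum to 2 (valence 4) → 2 H
  atom 11: C, bond orders sum to 3 (valence 4) → 1 H
  atom 12: C, bond orders sum to 4 (valence 4) → 0 H
  atom 13: O, bond orders sum to 2 (valence 2) → 0 H
  atom 14: O, bond orders sum to 1 (valence 2) → 1 H
Totals → C:8, H:11, F:3, O:3.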